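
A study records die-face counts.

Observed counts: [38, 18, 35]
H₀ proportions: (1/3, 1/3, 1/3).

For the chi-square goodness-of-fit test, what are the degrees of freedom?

degrees of freedom = 2

df = k − 1 = 3 − 1 = 2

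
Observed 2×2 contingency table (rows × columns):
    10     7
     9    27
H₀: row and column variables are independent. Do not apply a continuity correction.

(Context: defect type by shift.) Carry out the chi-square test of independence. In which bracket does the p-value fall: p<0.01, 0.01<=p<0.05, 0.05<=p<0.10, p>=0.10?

p-value bracket: 0.01<=p<0.05

Row totals [17, 36], col totals [19, 34], n=53
χ² = (10−6.09)²/6.09 + (7−10.91)²/10.91 + (9−12.91)²/12.91 + (27−23.09)²/23.09 = 5.7442
df = 1
p-value (upper-tail) = 0.01654
→ bracket: 0.01<=p<0.05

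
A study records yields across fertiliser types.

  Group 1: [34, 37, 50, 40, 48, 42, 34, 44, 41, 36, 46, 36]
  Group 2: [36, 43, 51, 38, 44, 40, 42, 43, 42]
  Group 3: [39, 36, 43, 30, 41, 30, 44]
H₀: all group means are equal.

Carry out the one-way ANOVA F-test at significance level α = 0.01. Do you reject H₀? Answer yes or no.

reject H₀: no

Group means [40.67, 42.11, 37.57], grand mean 40.357
SSB = Σnᵢ(x̄ᵢ−x̄)² = 83.159; SSW = ΣΣ(x−x̄ᵢ)² = 673.270
MSB = 83.159/2 = 41.5794; MSW = 673.270/25 = 26.9308
F = MSB/MSW = 1.5439
df = (2, 25)
p-value (upper-tail) = 0.23322
At α=0.01: p ≥ α → fail to reject H₀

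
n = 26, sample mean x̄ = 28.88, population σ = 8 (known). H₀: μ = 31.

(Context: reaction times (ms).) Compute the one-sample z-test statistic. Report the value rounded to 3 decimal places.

SE = σ/√n = 8/√26 = 1.5689
z = (x̄−μ₀)/SE = (28.88−31)/1.5689 = -1.3512

test statistic = -1.351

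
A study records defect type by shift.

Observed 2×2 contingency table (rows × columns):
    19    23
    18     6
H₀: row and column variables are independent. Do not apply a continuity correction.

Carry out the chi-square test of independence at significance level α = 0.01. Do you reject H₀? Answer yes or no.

Row totals [42, 24], col totals [37, 29], n=66
χ² = (19−23.55)²/23.55 + (23−18.45)²/18.45 + (18−13.45)²/13.45 + (6−10.55)²/10.55 = 5.4919
df = 1
p-value (upper-tail) = 0.01910
At α=0.01: p ≥ α → fail to reject H₀

reject H₀: no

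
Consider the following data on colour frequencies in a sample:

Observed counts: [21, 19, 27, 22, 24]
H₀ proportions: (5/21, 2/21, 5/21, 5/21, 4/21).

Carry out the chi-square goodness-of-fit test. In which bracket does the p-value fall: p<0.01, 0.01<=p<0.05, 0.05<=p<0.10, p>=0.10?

p-value bracket: 0.05<=p<0.10

n = 113; E_i = n·p_i = [26.90, 10.76, 26.90, 26.90, 21.52]
χ² = (21−26.90)²/26.90 + (19−10.76)²/10.76 + (27−26.90)²/26.90 + (22−26.90)²/26.90 + (24−21.52)²/21.52 = 8.7814
df = 4
p-value (upper-tail) = 0.06680
→ bracket: 0.05<=p<0.10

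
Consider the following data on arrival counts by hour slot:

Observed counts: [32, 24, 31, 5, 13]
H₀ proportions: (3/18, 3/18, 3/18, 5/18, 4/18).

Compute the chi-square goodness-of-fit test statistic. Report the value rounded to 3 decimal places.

n = 105; E_i = n·p_i = [17.50, 17.50, 17.50, 29.17, 23.33]
χ² = (32−17.50)²/17.50 + (24−17.50)²/17.50 + (31−17.50)²/17.50 + (5−29.17)²/29.17 + (13−23.33)²/23.33 = 49.4429
df = 4

test statistic = 49.443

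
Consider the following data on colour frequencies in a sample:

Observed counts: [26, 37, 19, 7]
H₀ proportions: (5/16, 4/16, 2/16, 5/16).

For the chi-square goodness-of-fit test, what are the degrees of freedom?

degrees of freedom = 3

df = k − 1 = 4 − 1 = 3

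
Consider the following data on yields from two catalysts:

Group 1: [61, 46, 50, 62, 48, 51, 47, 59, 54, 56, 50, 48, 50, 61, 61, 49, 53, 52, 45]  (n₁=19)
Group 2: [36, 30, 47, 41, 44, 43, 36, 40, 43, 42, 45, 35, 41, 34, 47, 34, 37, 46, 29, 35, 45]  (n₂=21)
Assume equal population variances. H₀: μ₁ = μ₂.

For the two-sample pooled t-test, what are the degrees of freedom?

degrees of freedom = 38

df = n₁ + n₂ − 2 = 19 + 21 − 2 = 38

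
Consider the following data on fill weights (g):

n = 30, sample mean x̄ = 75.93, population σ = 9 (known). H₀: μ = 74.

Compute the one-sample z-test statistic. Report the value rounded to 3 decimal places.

test statistic = 1.175

SE = σ/√n = 9/√30 = 1.6432
z = (x̄−μ₀)/SE = (75.93−74)/1.6432 = 1.1746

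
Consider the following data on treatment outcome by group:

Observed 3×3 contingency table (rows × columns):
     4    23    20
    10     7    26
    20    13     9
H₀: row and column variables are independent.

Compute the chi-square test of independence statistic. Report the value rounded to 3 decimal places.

Row totals [47, 43, 42], col totals [34, 43, 55], n=132
χ² = (4−12.11)²/12.11 + (23−15.31)²/15.31 + (20−19.58)²/19.58 + (10−11.08)²/11.08 + (7−14.01)²/14.01 + (26−17.92)²/17.92 + (20−10.82)²/10.82 + (13−13.68)²/13.68 + (9−17.50)²/17.50 = 28.5110
df = 4

test statistic = 28.511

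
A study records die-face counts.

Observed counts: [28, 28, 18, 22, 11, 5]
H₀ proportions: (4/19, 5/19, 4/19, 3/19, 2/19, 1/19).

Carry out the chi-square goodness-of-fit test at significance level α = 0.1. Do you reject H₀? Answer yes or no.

n = 112; E_i = n·p_i = [23.58, 29.47, 23.58, 17.68, 11.79, 5.89]
χ² = (28−23.58)²/23.58 + (28−29.47)²/29.47 + (18−23.58)²/23.58 + (22−17.68)²/17.68 + (11−11.79)²/11.79 + (5−5.89)²/5.89 = 3.4646
df = 5
p-value (upper-tail) = 0.62875
At α=0.1: p ≥ α → fail to reject H₀

reject H₀: no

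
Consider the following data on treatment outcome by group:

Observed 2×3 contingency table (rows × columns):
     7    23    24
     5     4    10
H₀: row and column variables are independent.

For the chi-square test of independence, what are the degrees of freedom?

df = (r−1)(c−1) = (2−1)·(3−1) = 2

degrees of freedom = 2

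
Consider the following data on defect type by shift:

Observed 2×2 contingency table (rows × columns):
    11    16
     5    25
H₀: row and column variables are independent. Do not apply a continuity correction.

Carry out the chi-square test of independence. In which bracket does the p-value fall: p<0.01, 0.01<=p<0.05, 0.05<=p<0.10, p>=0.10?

Row totals [27, 30], col totals [16, 41], n=57
χ² = (11−7.58)²/7.58 + (16−19.42)²/19.42 + (5−8.42)²/8.42 + (25−21.58)²/21.58 = 4.0790
df = 1
p-value (upper-tail) = 0.04342
→ bracket: 0.01<=p<0.05

p-value bracket: 0.01<=p<0.05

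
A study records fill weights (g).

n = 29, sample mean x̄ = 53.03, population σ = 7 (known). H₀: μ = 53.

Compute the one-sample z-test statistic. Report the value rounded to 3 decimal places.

SE = σ/√n = 7/√29 = 1.2999
z = (x̄−μ₀)/SE = (53.03−53)/1.2999 = 0.0231

test statistic = 0.023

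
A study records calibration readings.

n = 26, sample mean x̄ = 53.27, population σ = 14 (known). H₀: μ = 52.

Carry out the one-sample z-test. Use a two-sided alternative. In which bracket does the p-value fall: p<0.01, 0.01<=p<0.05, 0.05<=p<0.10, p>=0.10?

p-value bracket: p>=0.10

SE = σ/√n = 14/√26 = 2.7456
z = (x̄−μ₀)/SE = (53.27−52)/2.7456 = 0.4626
p-value (two-sided) = 0.64368
→ bracket: p>=0.10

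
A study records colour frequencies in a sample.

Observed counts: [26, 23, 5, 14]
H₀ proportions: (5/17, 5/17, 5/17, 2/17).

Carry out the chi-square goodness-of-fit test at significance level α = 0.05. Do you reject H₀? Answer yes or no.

n = 68; E_i = n·p_i = [20.00, 20.00, 20.00, 8.00]
χ² = (26−20.00)²/20.00 + (23−20.00)²/20.00 + (5−20.00)²/20.00 + (14−8.00)²/8.00 = 18.0000
df = 3
p-value (upper-tail) = 0.00044
At α=0.05: p < α → reject H₀

reject H₀: yes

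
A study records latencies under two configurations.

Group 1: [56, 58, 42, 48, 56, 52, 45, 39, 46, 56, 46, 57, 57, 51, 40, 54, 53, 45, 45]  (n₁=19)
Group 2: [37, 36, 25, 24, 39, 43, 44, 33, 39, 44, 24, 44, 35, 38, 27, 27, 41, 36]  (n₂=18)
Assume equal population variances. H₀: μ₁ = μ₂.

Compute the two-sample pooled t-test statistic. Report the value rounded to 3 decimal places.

x̄₁=49.789, s₁=6.214, n₁=19
x̄₂=35.333, s₂=7.121, n₂=18
s_p² = [18·6.214² + 17·7.121²]/35 = 44.4902
SE = √(s_p²·(1/19+1/18)) = 2.1939
t = (49.789−35.333)/2.1939 = 6.5892
df = 35

test statistic = 6.589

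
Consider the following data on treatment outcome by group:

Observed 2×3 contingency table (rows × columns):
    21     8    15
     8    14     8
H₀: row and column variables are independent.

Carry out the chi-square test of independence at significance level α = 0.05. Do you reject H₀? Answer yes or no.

Row totals [44, 30], col totals [29, 22, 23], n=74
χ² = (21−17.24)²/17.24 + (8−13.08)²/13.08 + (15−13.68)²/13.68 + (8−11.76)²/11.76 + (14−8.92)²/8.92 + (8−9.32)²/9.32 = 7.2036
df = 2
p-value (upper-tail) = 0.02727
At α=0.05: p < α → reject H₀

reject H₀: yes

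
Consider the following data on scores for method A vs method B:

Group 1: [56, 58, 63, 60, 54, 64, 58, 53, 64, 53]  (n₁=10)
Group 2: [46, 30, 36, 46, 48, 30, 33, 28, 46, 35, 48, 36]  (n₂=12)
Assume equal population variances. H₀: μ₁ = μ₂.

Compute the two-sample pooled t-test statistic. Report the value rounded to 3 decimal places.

test statistic = 7.182

x̄₁=58.300, s₁=4.347, n₁=10
x̄₂=38.500, s₂=7.740, n₂=12
s_p² = [9·4.347² + 11·7.740²]/20 = 41.4550
SE = √(s_p²·(1/10+1/12)) = 2.7568
t = (58.300−38.500)/2.7568 = 7.1822
df = 20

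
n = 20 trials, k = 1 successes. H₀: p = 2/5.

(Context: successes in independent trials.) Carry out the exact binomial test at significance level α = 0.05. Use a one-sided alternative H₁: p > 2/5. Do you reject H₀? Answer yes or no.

reject H₀: no

Exact binomial: n=20, k=1, p₀=2/5=0.4000
P(X≥1) from Σ C(n,i)·p₀^i·(1−p₀)^(n−i)
p-value (one-sided, H₁ greater) = 0.99996
At α=0.05: p ≥ α → fail to reject H₀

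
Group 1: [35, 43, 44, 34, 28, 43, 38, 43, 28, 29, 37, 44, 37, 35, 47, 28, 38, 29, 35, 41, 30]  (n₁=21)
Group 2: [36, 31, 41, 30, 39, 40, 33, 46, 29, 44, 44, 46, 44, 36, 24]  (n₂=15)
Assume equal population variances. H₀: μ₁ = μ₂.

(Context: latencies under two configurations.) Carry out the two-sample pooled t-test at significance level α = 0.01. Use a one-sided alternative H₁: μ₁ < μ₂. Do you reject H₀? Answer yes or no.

x̄₁=36.476, s₁=6.161, n₁=21
x̄₂=37.533, s₂=6.917, n₂=15
s_p² = [20·6.161² + 14·6.917²]/34 = 42.0286
SE = √(s_p²·(1/21+1/15)) = 2.1916
t = (36.476−37.533)/2.1916 = -0.4824
df = 34
p-value (one-sided, H₁ less) = 0.31632
At α=0.01: p ≥ α → fail to reject H₀

reject H₀: no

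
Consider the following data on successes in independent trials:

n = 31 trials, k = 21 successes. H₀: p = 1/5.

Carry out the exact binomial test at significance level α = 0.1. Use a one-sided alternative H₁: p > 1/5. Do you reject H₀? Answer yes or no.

Exact binomial: n=31, k=21, p₀=1/5=0.2000
P(X≥21) from Σ C(n,i)·p₀^i·(1−p₀)^(n−i)
p-value (one-sided, H₁ greater) = 0.00000
At α=0.1: p < α → reject H₀

reject H₀: yes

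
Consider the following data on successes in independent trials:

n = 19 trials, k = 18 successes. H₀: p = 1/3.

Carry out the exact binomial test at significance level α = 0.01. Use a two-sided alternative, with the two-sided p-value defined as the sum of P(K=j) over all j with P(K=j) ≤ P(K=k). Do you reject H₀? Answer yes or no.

reject H₀: yes

Exact binomial: n=19, k=18, p₀=1/3=0.3333
P(X=j) = C(n,j)·p₀^j·(1−p₀)^(n−j); p = Σ P(X=j) over j with P(X=j) ≤ P(X=18)
p-value (two-sided) = 0.00000
At α=0.01: p < α → reject H₀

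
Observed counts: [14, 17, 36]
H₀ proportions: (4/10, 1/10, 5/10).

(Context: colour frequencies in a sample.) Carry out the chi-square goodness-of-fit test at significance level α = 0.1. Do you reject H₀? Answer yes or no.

reject H₀: yes

n = 67; E_i = n·p_i = [26.80, 6.70, 33.50]
χ² = (14−26.80)²/26.80 + (17−6.70)²/6.70 + (36−33.50)²/33.50 = 22.1343
df = 2
p-value (upper-tail) = 0.00002
At α=0.1: p < α → reject H₀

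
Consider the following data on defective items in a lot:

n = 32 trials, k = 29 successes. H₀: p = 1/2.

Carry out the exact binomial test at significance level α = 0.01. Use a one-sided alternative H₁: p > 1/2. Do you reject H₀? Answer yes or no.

reject H₀: yes

Exact binomial: n=32, k=29, p₀=1/2=0.5000
P(X≥29) from Σ C(n,i)·p₀^i·(1−p₀)^(n−i)
p-value (one-sided, H₁ greater) = 0.00000
At α=0.01: p < α → reject H₀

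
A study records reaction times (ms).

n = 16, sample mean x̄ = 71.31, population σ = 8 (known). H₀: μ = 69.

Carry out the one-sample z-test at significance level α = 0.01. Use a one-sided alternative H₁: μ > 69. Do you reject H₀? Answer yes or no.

reject H₀: no

SE = σ/√n = 8/√16 = 2.0000
z = (x̄−μ₀)/SE = (71.31−69)/2.0000 = 1.1550
p-value (one-sided, H₁ greater) = 0.12405
At α=0.01: p ≥ α → fail to reject H₀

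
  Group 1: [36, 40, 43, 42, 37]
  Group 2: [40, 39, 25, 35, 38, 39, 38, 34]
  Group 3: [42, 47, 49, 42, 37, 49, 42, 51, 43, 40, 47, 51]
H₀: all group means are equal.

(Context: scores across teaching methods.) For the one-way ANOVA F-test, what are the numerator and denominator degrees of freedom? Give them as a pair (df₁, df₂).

degrees of freedom = [2, 22]

k = 3 groups, N = 25 total
df = (k−1, N−k) = (3−1, 25−3) = (2, 22)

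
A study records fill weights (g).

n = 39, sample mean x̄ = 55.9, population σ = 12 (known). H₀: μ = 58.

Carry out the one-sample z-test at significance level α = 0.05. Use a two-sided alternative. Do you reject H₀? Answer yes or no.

SE = σ/√n = 12/√39 = 1.9215
z = (x̄−μ₀)/SE = (55.9−58)/1.9215 = -1.0929
p-value (two-sided) = 0.27445
At α=0.05: p ≥ α → fail to reject H₀

reject H₀: no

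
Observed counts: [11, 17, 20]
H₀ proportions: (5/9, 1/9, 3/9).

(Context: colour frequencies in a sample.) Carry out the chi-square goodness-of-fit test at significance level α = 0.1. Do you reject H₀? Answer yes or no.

n = 48; E_i = n·p_i = [26.67, 5.33, 16.00]
χ² = (11−26.67)²/26.67 + (17−5.33)²/5.33 + (20−16.00)²/16.00 = 35.7250
df = 2
p-value (upper-tail) = 0.00000
At α=0.1: p < α → reject H₀

reject H₀: yes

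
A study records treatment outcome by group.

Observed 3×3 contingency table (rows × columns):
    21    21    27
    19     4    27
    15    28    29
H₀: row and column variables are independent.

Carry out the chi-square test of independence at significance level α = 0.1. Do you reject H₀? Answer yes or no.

reject H₀: yes

Row totals [69, 50, 72], col totals [55, 53, 83], n=191
χ² = (21−19.87)²/19.87 + (21−19.15)²/19.15 + (27−29.98)²/29.98 + (19−14.40)²/14.40 + (4−13.87)²/13.87 + (27−21.73)²/21.73 + (15−20.73)²/20.73 + (28−19.98)²/19.98 + (29−31.29)²/31.29 = 15.2914
df = 4
p-value (upper-tail) = 0.00413
At α=0.1: p < α → reject H₀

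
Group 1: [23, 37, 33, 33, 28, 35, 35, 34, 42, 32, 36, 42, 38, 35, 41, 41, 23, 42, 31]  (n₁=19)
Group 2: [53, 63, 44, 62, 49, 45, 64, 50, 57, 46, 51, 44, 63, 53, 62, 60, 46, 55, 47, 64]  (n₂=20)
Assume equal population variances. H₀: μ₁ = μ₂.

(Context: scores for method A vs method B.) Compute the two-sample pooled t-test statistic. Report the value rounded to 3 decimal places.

x̄₁=34.789, s₁=5.789, n₁=19
x̄₂=53.900, s₂=7.419, n₂=20
s_p² = [18·5.789² + 19·7.419²]/37 = 44.5664
SE = √(s_p²·(1/19+1/20)) = 2.1387
t = (34.789−53.900)/2.1387 = -8.9357
df = 37

test statistic = -8.936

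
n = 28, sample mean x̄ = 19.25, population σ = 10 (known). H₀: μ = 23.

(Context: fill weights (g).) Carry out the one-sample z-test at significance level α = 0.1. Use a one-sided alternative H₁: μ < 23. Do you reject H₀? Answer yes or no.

SE = σ/√n = 10/√28 = 1.8898
z = (x̄−μ₀)/SE = (19.25−23)/1.8898 = -1.9843
p-value (one-sided, H₁ less) = 0.02361
At α=0.1: p < α → reject H₀

reject H₀: yes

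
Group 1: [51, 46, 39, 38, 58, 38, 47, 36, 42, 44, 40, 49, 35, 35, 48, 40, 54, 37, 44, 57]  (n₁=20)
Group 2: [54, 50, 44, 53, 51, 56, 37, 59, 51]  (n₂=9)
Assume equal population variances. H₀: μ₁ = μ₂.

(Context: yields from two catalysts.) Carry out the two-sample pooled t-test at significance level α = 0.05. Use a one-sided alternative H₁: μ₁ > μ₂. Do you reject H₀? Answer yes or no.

x̄₁=43.900, s₁=7.166, n₁=20
x̄₂=50.556, s₂=6.579, n₂=9
s_p² = [19·7.166² + 8·6.579²]/27 = 48.9638
SE = √(s_p²·(1/20+1/9)) = 2.8087
t = (43.900−50.556)/2.8087 = -2.3696
df = 27
p-value (one-sided, H₁ greater) = 0.98739
At α=0.05: p ≥ α → fail to reject H₀

reject H₀: no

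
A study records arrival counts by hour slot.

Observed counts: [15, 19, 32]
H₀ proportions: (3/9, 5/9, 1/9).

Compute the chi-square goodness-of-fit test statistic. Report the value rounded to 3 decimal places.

n = 66; E_i = n·p_i = [22.00, 36.67, 7.33]
χ² = (15−22.00)²/22.00 + (19−36.67)²/36.67 + (32−7.33)²/7.33 = 93.7091
df = 2

test statistic = 93.709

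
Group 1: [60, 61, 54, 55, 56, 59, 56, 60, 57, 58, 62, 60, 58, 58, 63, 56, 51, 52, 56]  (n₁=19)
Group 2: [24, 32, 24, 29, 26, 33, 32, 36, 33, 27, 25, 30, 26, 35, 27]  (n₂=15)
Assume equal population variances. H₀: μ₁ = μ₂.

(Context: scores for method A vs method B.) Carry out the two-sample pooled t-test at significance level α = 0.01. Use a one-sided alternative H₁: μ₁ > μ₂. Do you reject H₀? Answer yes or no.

reject H₀: yes

x̄₁=57.474, s₁=3.204, n₁=19
x̄₂=29.267, s₂=4.026, n₂=15
s_p² = [18·3.204² + 14·4.026²]/32 = 12.8647
SE = √(s_p²·(1/19+1/15)) = 1.2388
t = (57.474−29.267)/1.2388 = 22.7688
df = 32
p-value (one-sided, H₁ greater) = 0.00000
At α=0.01: p < α → reject H₀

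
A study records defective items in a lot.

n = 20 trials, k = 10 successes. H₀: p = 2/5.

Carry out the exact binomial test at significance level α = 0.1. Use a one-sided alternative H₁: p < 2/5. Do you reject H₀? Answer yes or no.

Exact binomial: n=20, k=10, p₀=2/5=0.4000
P(X≤10) from Σ C(n,i)·p₀^i·(1−p₀)^(n−i)
p-value (one-sided, H₁ less) = 0.87248
At α=0.1: p ≥ α → fail to reject H₀

reject H₀: no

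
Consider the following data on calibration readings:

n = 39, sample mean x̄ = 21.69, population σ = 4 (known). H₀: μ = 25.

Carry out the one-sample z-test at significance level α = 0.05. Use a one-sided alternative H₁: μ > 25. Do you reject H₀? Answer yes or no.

reject H₀: no

SE = σ/√n = 4/√39 = 0.6405
z = (x̄−μ₀)/SE = (21.69−25)/0.6405 = -5.1677
p-value (one-sided, H₁ greater) = 1.00000
At α=0.05: p ≥ α → fail to reject H₀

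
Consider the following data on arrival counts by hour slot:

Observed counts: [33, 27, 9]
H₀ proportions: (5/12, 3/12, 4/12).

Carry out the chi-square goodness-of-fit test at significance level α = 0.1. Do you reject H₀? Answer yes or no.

reject H₀: yes

n = 69; E_i = n·p_i = [28.75, 17.25, 23.00]
χ² = (33−28.75)²/28.75 + (27−17.25)²/17.25 + (9−23.00)²/23.00 = 14.6609
df = 2
p-value (upper-tail) = 0.00066
At α=0.1: p < α → reject H₀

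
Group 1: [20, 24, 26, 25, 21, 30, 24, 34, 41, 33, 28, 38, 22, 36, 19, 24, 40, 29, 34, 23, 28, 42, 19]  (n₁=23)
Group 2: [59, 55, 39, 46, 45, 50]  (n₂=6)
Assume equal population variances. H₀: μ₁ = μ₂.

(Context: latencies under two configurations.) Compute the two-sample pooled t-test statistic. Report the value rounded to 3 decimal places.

test statistic = -6.101

x̄₁=28.696, s₁=7.264, n₁=23
x̄₂=49.000, s₂=7.239, n₂=6
s_p² = [22·7.264² + 5·7.239²]/27 = 52.6989
SE = √(s_p²·(1/23+1/6)) = 3.3278
t = (28.696−49.000)/3.3278 = -6.1014
df = 27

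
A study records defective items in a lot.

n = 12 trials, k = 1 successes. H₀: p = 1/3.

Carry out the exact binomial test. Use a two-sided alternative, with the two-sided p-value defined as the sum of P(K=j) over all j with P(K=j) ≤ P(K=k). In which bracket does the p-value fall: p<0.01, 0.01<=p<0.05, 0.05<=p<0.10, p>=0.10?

Exact binomial: n=12, k=1, p₀=1/3=0.3333
P(X=j) = C(n,j)·p₀^j·(1−p₀)^(n−j); p = Σ P(X=j) over j with P(X=j) ≤ P(X=1)
p-value (two-sided) = 0.07271
→ bracket: 0.05<=p<0.10

p-value bracket: 0.05<=p<0.10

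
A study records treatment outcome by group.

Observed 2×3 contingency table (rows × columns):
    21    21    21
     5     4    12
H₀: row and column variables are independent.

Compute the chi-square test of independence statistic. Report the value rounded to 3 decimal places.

test statistic = 3.814

Row totals [63, 21], col totals [26, 25, 33], n=84
χ² = (21−19.50)²/19.50 + (21−18.75)²/18.75 + (21−24.75)²/24.75 + (5−6.50)²/6.50 + (4−6.25)²/6.25 + (12−8.25)²/8.25 = 3.8143
df = 2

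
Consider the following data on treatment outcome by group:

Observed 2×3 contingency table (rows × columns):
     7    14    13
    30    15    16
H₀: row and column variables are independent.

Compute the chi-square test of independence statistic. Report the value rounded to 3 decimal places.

test statistic = 7.581

Row totals [34, 61], col totals [37, 29, 29], n=95
χ² = (7−13.24)²/13.24 + (14−10.38)²/10.38 + (13−10.38)²/10.38 + (30−23.76)²/23.76 + (15−18.62)²/18.62 + (16−18.62)²/18.62 = 7.5808
df = 2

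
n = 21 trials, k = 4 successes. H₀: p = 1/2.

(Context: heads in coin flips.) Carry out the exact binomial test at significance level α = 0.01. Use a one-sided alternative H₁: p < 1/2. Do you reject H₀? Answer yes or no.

reject H₀: yes

Exact binomial: n=21, k=4, p₀=1/2=0.5000
P(X≤4) from Σ C(n,i)·p₀^i·(1−p₀)^(n−i)
p-value (one-sided, H₁ less) = 0.00360
At α=0.01: p < α → reject H₀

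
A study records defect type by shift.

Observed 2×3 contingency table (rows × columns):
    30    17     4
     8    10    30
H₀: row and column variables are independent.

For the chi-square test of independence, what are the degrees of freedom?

degrees of freedom = 2

df = (r−1)(c−1) = (2−1)·(3−1) = 2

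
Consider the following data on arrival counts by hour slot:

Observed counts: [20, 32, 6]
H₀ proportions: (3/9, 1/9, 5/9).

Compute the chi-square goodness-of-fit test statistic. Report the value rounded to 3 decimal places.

test statistic = 122.703

n = 58; E_i = n·p_i = [19.33, 6.44, 32.22]
χ² = (20−19.33)²/19.33 + (32−6.44)²/6.44 + (6−32.22)²/32.22 = 122.7034
df = 2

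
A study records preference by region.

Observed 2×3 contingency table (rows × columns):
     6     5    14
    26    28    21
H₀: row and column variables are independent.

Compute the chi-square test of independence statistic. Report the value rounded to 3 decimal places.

Row totals [25, 75], col totals [32, 33, 35], n=100
χ² = (6−8.00)²/8.00 + (5−8.25)²/8.25 + (14−8.75)²/8.75 + (26−24.00)²/24.00 + (28−24.75)²/24.75 + (21−26.25)²/26.25 = 6.5737
df = 2

test statistic = 6.574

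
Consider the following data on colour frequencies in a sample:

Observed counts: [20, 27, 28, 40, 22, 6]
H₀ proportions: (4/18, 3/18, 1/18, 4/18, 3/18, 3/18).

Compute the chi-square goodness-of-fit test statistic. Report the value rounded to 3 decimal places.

n = 143; E_i = n·p_i = [31.78, 23.83, 7.94, 31.78, 23.83, 23.83]
χ² = (20−31.78)²/31.78 + (27−23.83)²/23.83 + (28−7.94)²/7.94 + (40−31.78)²/31.78 + (22−23.83)²/23.83 + (6−23.83)²/23.83 = 71.0280
df = 5

test statistic = 71.028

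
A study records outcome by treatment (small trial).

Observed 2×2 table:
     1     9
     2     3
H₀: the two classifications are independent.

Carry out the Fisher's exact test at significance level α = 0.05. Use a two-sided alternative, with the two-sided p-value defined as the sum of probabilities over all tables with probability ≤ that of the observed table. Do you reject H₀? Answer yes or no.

Margins: r₁=10, r₂=5, c₁=3, c₂=12, n=15
p_obs = C(10,1)·C(5,2)/C(15,3); sum pmf over tables with pmf ≤ p_obs
p-value (two-sided) = 0.24176
At α=0.05: p ≥ α → fail to reject H₀

reject H₀: no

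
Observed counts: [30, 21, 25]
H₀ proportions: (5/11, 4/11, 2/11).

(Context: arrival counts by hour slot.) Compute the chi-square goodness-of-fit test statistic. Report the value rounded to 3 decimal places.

test statistic = 11.240

n = 76; E_i = n·p_i = [34.55, 27.64, 13.82]
χ² = (30−34.55)²/34.55 + (21−27.64)²/27.64 + (25−13.82)²/13.82 = 11.2401
df = 2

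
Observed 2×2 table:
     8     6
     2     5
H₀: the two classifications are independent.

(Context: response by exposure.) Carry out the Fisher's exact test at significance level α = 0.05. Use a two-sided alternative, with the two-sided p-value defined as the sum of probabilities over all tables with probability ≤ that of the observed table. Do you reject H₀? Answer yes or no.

Margins: r₁=14, r₂=7, c₁=10, c₂=11, n=21
p_obs = C(14,8)·C(7,2)/C(21,10); sum pmf over tables with pmf ≤ p_obs
p-value (two-sided) = 0.36146
At α=0.05: p ≥ α → fail to reject H₀

reject H₀: no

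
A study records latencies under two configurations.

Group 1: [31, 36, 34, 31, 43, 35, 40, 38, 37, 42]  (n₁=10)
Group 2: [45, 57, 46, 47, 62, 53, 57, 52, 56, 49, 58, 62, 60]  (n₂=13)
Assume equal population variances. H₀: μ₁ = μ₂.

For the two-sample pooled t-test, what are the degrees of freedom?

df = n₁ + n₂ − 2 = 10 + 13 − 2 = 21

degrees of freedom = 21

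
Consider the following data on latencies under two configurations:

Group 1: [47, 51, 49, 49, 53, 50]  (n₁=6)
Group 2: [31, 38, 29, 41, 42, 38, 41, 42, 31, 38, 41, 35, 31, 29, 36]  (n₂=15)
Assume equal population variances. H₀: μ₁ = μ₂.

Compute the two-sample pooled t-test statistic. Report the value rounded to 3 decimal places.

test statistic = 6.546

x̄₁=49.833, s₁=2.041, n₁=6
x̄₂=36.200, s₂=4.873, n₂=15
s_p² = [5·2.041² + 14·4.873²]/19 = 18.5912
SE = √(s_p²·(1/6+1/15)) = 2.0828
t = (49.833−36.200)/2.0828 = 6.5458
df = 19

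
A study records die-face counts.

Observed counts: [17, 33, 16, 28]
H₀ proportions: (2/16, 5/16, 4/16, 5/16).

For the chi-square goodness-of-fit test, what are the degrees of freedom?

df = k − 1 = 4 − 1 = 3

degrees of freedom = 3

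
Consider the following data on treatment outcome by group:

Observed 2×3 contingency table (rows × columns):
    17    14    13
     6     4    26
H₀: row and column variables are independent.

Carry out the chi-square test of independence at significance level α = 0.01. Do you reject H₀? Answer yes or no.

Row totals [44, 36], col totals [23, 18, 39], n=80
χ² = (17−12.65)²/12.65 + (14−9.90)²/9.90 + (13−21.45)²/21.45 + (6−10.35)²/10.35 + (4−8.10)²/8.10 + (26−17.55)²/17.55 = 14.4947
df = 2
p-value (upper-tail) = 0.00071
At α=0.01: p < α → reject H₀

reject H₀: yes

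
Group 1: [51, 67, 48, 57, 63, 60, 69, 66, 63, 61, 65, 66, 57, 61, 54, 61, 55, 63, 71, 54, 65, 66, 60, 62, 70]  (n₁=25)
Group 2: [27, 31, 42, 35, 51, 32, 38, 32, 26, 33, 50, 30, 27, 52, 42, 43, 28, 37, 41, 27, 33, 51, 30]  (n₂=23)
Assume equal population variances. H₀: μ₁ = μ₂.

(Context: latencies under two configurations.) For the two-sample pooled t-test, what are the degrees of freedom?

df = n₁ + n₂ − 2 = 25 + 23 − 2 = 46

degrees of freedom = 46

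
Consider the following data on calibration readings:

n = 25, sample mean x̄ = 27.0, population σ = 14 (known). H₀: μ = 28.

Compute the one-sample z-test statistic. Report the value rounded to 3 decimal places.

test statistic = -0.357

SE = σ/√n = 14/√25 = 2.8000
z = (x̄−μ₀)/SE = (27.0−28)/2.8000 = -0.3571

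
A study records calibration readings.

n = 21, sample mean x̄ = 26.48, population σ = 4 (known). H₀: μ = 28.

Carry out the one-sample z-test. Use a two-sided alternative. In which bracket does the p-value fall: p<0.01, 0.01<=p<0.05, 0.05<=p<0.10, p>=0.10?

p-value bracket: 0.05<=p<0.10

SE = σ/√n = 4/√21 = 0.8729
z = (x̄−μ₀)/SE = (26.48−28)/0.8729 = -1.7414
p-value (two-sided) = 0.08162
→ bracket: 0.05<=p<0.10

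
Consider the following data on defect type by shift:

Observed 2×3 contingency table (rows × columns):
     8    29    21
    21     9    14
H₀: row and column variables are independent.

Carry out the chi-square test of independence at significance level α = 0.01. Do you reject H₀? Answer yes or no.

reject H₀: yes

Row totals [58, 44], col totals [29, 38, 35], n=102
χ² = (8−16.49)²/16.49 + (29−21.61)²/21.61 + (21−19.90)²/19.90 + (21−12.51)²/12.51 + (9−16.39)²/16.39 + (14−15.10)²/15.10 = 16.1363
df = 2
p-value (upper-tail) = 0.00031
At α=0.01: p < α → reject H₀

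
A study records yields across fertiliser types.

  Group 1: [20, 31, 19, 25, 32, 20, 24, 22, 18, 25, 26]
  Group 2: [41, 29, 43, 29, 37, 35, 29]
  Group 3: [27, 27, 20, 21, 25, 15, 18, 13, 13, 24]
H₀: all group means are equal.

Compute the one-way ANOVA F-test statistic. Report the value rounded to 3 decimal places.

test statistic = 16.132

Group means [23.82, 34.71, 20.30], grand mean 25.286
SSB = Σnᵢ(x̄ᵢ−x̄)² = 894.549; SSW = ΣΣ(x−x̄ᵢ)² = 693.165
MSB = 894.549/2 = 447.2747; MSW = 693.165/25 = 27.7266
F = MSB/MSW = 16.1316
df = (2, 25)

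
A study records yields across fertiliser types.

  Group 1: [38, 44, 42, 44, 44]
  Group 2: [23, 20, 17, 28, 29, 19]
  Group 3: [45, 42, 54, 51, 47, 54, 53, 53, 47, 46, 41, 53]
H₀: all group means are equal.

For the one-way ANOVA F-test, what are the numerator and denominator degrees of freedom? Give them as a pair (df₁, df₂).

degrees of freedom = [2, 20]

k = 3 groups, N = 23 total
df = (k−1, N−k) = (3−1, 23−3) = (2, 20)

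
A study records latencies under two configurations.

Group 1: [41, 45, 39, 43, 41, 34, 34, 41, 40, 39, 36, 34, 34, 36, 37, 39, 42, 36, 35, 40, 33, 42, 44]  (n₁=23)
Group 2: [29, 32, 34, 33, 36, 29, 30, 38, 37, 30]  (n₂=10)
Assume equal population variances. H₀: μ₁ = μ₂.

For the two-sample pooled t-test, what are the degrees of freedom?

df = n₁ + n₂ − 2 = 23 + 10 − 2 = 31

degrees of freedom = 31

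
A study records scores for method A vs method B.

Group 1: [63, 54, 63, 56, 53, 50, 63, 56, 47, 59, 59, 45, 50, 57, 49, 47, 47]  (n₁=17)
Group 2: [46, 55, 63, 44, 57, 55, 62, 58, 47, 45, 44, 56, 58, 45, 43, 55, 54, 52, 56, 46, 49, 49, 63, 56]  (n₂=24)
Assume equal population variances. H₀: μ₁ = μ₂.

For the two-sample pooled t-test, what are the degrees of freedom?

df = n₁ + n₂ − 2 = 17 + 24 − 2 = 39

degrees of freedom = 39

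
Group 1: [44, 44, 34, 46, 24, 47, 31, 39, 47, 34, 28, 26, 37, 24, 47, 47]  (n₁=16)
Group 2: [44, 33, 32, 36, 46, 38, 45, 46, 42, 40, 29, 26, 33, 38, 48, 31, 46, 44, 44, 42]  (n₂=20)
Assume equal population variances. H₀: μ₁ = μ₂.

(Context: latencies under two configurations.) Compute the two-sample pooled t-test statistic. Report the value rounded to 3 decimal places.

test statistic = -0.666

x̄₁=37.438, s₁=8.847, n₁=16
x̄₂=39.150, s₂=6.580, n₂=20
s_p² = [15·8.847² + 19·6.580²]/34 = 58.7202
SE = √(s_p²·(1/16+1/20)) = 2.5702
t = (37.438−39.150)/2.5702 = -0.6663
df = 34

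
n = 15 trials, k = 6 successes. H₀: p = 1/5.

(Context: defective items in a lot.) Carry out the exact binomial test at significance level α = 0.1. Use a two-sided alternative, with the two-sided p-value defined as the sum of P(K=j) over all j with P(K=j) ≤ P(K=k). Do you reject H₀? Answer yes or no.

Exact binomial: n=15, k=6, p₀=1/5=0.2000
P(X=j) = C(n,j)·p₀^j·(1−p₀)^(n−j); p = Σ P(X=j) over j with P(X=j) ≤ P(X=6)
p-value (two-sided) = 0.09624
At α=0.1: p < α → reject H₀

reject H₀: yes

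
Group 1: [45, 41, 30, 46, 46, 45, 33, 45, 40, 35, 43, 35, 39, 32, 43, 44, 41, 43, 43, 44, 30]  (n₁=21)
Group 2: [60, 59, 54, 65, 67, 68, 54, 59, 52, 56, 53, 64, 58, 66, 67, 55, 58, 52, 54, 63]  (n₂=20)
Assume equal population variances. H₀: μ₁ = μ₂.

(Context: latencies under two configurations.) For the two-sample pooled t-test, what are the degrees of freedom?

degrees of freedom = 39

df = n₁ + n₂ − 2 = 21 + 20 − 2 = 39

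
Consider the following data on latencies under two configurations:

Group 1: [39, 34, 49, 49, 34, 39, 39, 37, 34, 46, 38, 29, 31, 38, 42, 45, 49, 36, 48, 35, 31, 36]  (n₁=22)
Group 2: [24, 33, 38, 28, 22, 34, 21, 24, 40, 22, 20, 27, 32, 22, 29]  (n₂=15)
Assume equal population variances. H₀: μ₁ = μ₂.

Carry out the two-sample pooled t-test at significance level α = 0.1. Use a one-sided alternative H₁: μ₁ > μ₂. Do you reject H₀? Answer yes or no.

x̄₁=39.000, s₁=6.241, n₁=22
x̄₂=27.733, s₂=6.408, n₂=15
s_p² = [21·6.241² + 14·6.408²]/35 = 39.7981
SE = √(s_p²·(1/22+1/15)) = 2.1124
t = (39.000−27.733)/2.1124 = 5.3336
df = 35
p-value (one-sided, H₁ greater) = 0.00000
At α=0.1: p < α → reject H₀

reject H₀: yes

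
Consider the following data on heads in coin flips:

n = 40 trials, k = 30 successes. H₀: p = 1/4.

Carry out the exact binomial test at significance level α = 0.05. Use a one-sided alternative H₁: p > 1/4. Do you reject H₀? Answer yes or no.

Exact binomial: n=40, k=30, p₀=1/4=0.2500
P(X≥30) from Σ C(n,i)·p₀^i·(1−p₀)^(n−i)
p-value (one-sided, H₁ greater) = 0.00000
At α=0.05: p < α → reject H₀

reject H₀: yes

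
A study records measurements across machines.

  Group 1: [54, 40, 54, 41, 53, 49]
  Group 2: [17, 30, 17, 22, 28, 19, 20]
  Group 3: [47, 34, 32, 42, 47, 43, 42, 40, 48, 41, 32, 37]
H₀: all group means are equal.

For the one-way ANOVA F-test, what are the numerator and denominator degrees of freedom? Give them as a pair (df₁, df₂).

degrees of freedom = [2, 22]

k = 3 groups, N = 25 total
df = (k−1, N−k) = (3−1, 25−3) = (2, 22)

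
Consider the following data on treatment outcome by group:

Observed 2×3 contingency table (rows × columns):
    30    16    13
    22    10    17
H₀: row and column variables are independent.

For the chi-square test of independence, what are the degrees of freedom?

degrees of freedom = 2

df = (r−1)(c−1) = (2−1)·(3−1) = 2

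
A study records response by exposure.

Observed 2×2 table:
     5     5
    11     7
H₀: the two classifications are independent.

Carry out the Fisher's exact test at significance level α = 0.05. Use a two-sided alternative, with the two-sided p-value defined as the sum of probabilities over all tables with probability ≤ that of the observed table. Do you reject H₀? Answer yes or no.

reject H₀: no

Margins: r₁=10, r₂=18, c₁=16, c₂=12, n=28
p_obs = C(10,5)·C(18,11)/C(28,16); sum pmf over tables with pmf ≤ p_obs
p-value (two-sided) = 0.69794
At α=0.05: p ≥ α → fail to reject H₀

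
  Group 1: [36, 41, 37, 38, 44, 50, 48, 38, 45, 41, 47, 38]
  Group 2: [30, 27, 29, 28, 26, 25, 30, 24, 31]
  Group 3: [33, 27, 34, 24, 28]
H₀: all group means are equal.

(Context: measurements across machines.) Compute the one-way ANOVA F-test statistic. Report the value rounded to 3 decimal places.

test statistic = 37.796

Group means [41.92, 27.78, 29.20], grand mean 34.577
SSB = Σnᵢ(x̄ᵢ−x̄)² = 1207.074; SSW = ΣΣ(x−x̄ᵢ)² = 367.272
MSB = 1207.074/2 = 603.5370; MSW = 367.272/23 = 15.9684
F = MSB/MSW = 37.7958
df = (2, 23)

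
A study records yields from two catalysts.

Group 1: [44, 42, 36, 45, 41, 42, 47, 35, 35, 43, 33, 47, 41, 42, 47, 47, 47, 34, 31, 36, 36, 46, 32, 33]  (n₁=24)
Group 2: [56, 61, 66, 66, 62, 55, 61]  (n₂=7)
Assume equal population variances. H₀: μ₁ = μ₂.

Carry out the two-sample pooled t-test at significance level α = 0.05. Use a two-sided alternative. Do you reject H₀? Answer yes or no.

reject H₀: yes

x̄₁=40.083, s₁=5.602, n₁=24
x̄₂=61.000, s₂=4.320, n₂=7
s_p² = [23·5.602² + 6·4.320²]/29 = 28.7529
SE = √(s_p²·(1/24+1/7)) = 2.3034
t = (40.083−61.000)/2.3034 = -9.0808
df = 29
p-value (two-sided) = 0.00000
At α=0.05: p < α → reject H₀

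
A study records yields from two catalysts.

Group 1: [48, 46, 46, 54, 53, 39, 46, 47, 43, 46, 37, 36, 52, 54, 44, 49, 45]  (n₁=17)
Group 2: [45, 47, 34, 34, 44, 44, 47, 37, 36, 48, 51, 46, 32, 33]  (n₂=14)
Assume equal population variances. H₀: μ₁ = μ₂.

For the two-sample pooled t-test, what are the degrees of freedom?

degrees of freedom = 29

df = n₁ + n₂ − 2 = 17 + 14 − 2 = 29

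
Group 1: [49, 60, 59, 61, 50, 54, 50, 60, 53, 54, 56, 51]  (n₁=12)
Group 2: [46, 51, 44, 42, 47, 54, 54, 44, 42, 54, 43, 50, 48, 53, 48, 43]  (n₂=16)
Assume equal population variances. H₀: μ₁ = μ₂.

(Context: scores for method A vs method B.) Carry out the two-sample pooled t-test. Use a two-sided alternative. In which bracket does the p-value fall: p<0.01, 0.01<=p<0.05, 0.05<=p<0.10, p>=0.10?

p-value bracket: p<0.01

x̄₁=54.750, s₁=4.372, n₁=12
x̄₂=47.688, s₂=4.498, n₂=16
s_p² = [11·4.372² + 15·4.498²]/26 = 19.7572
SE = √(s_p²·(1/12+1/16)) = 1.6974
t = (54.750−47.688)/1.6974 = 4.1607
df = 26
p-value (two-sided) = 0.00031
→ bracket: p<0.01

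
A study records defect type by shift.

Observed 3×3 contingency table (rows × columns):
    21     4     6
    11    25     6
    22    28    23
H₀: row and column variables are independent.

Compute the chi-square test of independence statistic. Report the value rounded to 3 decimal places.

test statistic = 23.773

Row totals [31, 42, 73], col totals [54, 57, 35], n=146
χ² = (21−11.47)²/11.47 + (4−12.10)²/12.10 + (6−7.43)²/7.43 + (11−15.53)²/15.53 + (25−16.40)²/16.40 + (6−10.07)²/10.07 + (22−27.00)²/27.00 + (28−28.50)²/28.50 + (23−17.50)²/17.50 = 23.7728
df = 4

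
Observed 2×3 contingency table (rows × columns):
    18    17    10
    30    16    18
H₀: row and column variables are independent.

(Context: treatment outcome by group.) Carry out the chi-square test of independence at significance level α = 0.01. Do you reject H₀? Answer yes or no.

reject H₀: no

Row totals [45, 64], col totals [48, 33, 28], n=109
χ² = (18−19.82)²/19.82 + (17−13.62)²/13.62 + (10−11.56)²/11.56 + (30−28.18)²/28.18 + (16−19.38)²/19.38 + (18−16.44)²/16.44 = 2.0669
df = 2
p-value (upper-tail) = 0.35578
At α=0.01: p ≥ α → fail to reject H₀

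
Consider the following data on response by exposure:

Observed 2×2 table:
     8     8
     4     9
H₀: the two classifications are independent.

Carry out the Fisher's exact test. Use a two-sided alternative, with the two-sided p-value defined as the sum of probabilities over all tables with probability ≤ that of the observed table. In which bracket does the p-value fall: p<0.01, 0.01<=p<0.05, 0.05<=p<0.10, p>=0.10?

p-value bracket: p>=0.10

Margins: r₁=16, r₂=13, c₁=12, c₂=17, n=29
p_obs = C(16,8)·C(13,4)/C(29,12); sum pmf over tables with pmf ≤ p_obs
p-value (two-sided) = 0.45150
→ bracket: p>=0.10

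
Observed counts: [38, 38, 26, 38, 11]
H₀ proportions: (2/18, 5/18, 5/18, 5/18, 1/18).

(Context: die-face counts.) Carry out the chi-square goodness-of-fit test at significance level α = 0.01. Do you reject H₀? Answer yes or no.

reject H₀: yes

n = 151; E_i = n·p_i = [16.78, 41.94, 41.94, 41.94, 8.39]
χ² = (38−16.78)²/16.78 + (38−41.94)²/41.94 + (26−41.94)²/41.94 + (38−41.94)²/41.94 + (11−8.39)²/8.39 = 34.4596
df = 4
p-value (upper-tail) = 0.00000
At α=0.01: p < α → reject H₀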